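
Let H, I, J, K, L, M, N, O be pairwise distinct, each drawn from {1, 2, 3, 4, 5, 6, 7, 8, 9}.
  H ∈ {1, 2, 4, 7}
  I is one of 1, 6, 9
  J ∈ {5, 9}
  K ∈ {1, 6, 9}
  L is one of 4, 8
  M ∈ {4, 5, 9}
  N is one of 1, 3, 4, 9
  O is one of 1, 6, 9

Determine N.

3

I, K, O share exactly the 3 values {1, 6, 9}; by pigeonhole those values go to them, so strike 1, 6, 9 from H, J, M, N.
J's domain is down to {5}, so J = 5. So M can't be 5.
M has just one choice, so M = 4. Remove 4 from H, L, N.
So N = 3.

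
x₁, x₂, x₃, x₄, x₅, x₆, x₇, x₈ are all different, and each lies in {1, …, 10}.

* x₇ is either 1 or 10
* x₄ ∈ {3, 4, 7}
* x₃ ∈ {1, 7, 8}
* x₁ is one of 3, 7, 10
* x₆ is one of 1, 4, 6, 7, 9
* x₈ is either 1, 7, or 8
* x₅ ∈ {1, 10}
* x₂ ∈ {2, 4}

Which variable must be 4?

x₅ and x₇ between them cover only {1, 10} — a naked pair. Remove those values from x₁, x₃, x₆, x₈.
The 2 variables x₃ and x₈ are confined to {7, 8}, which locks those values in; drop them from x₁, x₄, x₆.
That leaves x₁ = 3. Eliminate 3 elsewhere: x₄.
So 4 goes to x₄.

x₄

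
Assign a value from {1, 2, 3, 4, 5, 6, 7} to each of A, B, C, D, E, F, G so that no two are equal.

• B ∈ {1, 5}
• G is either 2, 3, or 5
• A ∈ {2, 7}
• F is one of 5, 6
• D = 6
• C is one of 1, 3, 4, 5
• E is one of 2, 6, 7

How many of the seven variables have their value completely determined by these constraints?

D's domain is down to {6}, so D = 6. Eliminate 6 elsewhere: E, F.
That leaves F = 5. Remove 5 from B, C, G.
That leaves B = 1. Eliminate 1 elsewhere: C.
Among the 4 still-open variables, 4 fits only C (and all 4 values in {2, 3, 4, 7} must be used), so C = 4.
The 3 still-open variables together cover exactly {2, 3, 7} — 3 values for 3 variables — and 3 appears only in G's list, so G = 3.
Determined: B=1, C=4, D=6, F=5, G=3. The other variables each still have more than one consistent value. That makes 5.

5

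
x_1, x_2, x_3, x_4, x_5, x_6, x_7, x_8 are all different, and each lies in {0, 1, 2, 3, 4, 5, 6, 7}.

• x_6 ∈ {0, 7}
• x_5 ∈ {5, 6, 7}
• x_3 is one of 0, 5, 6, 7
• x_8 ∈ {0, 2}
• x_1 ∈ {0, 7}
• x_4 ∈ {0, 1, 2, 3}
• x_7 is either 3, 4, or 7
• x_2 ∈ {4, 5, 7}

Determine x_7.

The 8 variables draw from only 8 values {0, 1, 2, 3, 4, 5, 6, 7}, so each is used; only x_4 can be 1, hence x_4 = 1.
The 7 still-open variables draw from only 7 values {0, 2, 3, 4, 5, 6, 7}, so each is used; only x_8 can be 2, hence x_8 = 2.
The 6 still-open variables together cover exactly {0, 3, 4, 5, 6, 7} — 6 values for 6 variables — and 3 appears only in x_7's list, so x_7 = 3.

3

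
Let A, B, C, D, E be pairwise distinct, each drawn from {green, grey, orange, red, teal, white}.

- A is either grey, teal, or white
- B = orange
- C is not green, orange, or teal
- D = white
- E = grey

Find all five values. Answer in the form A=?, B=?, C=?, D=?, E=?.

B has just one choice, so B = orange.
D has just one choice, so D = white. Remove white from A, C.
E's domain is down to {grey}, so E = grey. Strike grey from A, C.
A's domain is down to {teal}, so A = teal.
C has just one choice, so C = red.

A=teal, B=orange, C=red, D=white, E=grey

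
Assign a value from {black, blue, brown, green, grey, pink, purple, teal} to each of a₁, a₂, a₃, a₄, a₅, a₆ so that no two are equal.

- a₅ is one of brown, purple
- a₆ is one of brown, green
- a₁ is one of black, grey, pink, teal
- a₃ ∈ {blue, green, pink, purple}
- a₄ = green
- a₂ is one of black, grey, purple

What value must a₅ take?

a₄ must be green (only option left). So a₃, a₆ can't be green.
a₆ has just one choice, so a₆ = brown. Eliminate brown elsewhere: a₅.
So a₅ = purple.

purple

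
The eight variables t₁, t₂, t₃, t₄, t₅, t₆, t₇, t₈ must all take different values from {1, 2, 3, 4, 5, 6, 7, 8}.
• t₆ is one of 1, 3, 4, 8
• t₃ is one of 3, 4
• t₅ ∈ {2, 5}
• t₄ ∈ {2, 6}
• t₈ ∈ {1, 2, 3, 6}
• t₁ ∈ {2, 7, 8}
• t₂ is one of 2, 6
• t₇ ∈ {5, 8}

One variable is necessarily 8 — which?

The 8 variables together cover exactly {1, 2, 3, 4, 5, 6, 7, 8} — 8 values for 8 variables — and 7 appears only in t₁'s list, so t₁ = 7.
The 2 variables t₂ and t₄ are confined to {2, 6}, which locks those values in; drop them from t₅, t₈.
t₅ has just one choice, so t₅ = 5. Strike 5 from t₇.
So 8 goes to t₇.

t₇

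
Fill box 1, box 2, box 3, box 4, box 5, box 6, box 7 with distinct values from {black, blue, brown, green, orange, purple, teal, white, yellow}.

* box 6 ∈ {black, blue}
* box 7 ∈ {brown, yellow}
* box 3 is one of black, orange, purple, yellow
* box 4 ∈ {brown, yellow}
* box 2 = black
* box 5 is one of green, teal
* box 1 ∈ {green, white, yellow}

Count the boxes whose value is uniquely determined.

box 2's domain is down to {black}, so box 2 = black. Remove black from box 3, box 6.
box 6 has just one choice, so box 6 = blue.
box 4 and box 7 between them cover only {brown, yellow} — a naked pair. Remove those values from box 1, box 3.
Determined: box 2=black, box 6=blue. The other boxes each still have more than one consistent value. That makes 2.

2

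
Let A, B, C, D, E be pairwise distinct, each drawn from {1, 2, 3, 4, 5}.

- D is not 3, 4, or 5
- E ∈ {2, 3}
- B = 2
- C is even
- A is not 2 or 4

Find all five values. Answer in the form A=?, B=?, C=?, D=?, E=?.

B has just one choice, so B = 2. Strike 2 from C, D, E.
That leaves C = 4.
D must be 1 (only option left). Remove 1 from A.
E's domain is down to {3}, so E = 3. So A can't be 3.
That leaves A = 5.

A=5, B=2, C=4, D=1, E=3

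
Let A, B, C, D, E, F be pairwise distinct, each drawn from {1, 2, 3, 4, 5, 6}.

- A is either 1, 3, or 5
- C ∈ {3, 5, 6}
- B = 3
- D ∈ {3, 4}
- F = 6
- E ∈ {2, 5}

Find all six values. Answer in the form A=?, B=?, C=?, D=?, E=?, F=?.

B has just one choice, so B = 3. Strike 3 from A, C, D.
D has just one choice, so D = 4.
F's domain is down to {6}, so F = 6. Eliminate 6 elsewhere: C.
C must be 5 (only option left). Eliminate 5 elsewhere: A, E.
E has just one choice, so E = 2.
That leaves A = 1.

A=1, B=3, C=5, D=4, E=2, F=6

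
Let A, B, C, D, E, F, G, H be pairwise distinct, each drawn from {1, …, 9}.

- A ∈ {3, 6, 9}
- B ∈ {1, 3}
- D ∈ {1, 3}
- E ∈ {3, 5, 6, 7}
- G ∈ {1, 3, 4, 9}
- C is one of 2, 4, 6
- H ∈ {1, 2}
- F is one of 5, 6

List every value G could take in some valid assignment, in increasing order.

4, 9

The 8 variables draw from only 8 values {1, 2, 3, 4, 5, 6, 7, 9}, so each is used; only E can be 7, hence E = 7.
Among the 7 still-open variables, 5 fits only F (and all 7 values in {1, 2, 3, 4, 5, 6, 9} must be used), so F = 5.
B and D share exactly the 2 values {1, 3}; by pigeonhole those values go to them, so strike 1, 3 from A, G, H.
That leaves H = 2. Strike 2 from C.
No further eliminations apply; G can still be any of 4, 9.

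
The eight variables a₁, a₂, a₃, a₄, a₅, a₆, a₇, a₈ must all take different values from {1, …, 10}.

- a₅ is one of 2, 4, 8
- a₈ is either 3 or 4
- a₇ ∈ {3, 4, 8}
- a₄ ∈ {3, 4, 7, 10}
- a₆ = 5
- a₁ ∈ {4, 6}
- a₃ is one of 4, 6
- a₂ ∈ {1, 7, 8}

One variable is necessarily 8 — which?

a₆ has just one choice, so a₆ = 5.
The 2 variables a₁ and a₃ are confined to {4, 6}, which locks those values in; drop them from a₄, a₅, a₇, a₈.
a₈ has just one choice, so a₈ = 3. So a₄, a₇ can't be 3.
So 8 goes to a₇.

a₇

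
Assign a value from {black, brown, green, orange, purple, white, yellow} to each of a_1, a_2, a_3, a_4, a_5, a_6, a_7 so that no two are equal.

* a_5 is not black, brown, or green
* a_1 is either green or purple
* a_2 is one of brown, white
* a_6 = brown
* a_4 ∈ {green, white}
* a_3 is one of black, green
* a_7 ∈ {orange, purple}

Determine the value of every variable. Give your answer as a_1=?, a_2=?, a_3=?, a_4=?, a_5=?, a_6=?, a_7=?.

a_1=purple, a_2=white, a_3=black, a_4=green, a_5=yellow, a_6=brown, a_7=orange

a_6 has just one choice, so a_6 = brown. Remove brown from a_2.
a_2 must be white (only option left). So a_4, a_5 can't be white.
a_4's domain is down to {green}, so a_4 = green. Eliminate green elsewhere: a_1, a_3.
That leaves a_1 = purple. Strike purple from a_5, a_7.
That leaves a_3 = black.
a_7 must be orange (only option left). Remove orange from a_5.
a_5's domain is down to {yellow}, so a_5 = yellow.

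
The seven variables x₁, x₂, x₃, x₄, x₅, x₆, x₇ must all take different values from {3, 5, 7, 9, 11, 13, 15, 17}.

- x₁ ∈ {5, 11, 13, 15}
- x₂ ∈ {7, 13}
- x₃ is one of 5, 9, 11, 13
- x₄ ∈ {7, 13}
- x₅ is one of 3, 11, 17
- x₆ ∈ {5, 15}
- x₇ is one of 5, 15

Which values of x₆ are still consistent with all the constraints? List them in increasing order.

The 2 variables x₂ and x₄ are confined to {7, 13}, which locks those values in; drop them from x₁, x₃.
x₆ and x₇ between them cover only {5, 15} — a naked pair. Remove those values from x₁, x₃.
x₁ has just one choice, so x₁ = 11. Strike 11 from x₃, x₅.
x₃ must be 9 (only option left).
No further eliminations apply; x₆ can still be any of 5, 15.

5, 15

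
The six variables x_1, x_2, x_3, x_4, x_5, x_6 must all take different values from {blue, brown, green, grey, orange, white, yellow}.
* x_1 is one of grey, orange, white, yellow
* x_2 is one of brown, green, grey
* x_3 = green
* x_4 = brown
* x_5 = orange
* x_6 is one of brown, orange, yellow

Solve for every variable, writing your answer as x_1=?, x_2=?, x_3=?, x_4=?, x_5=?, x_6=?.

x_1=white, x_2=grey, x_3=green, x_4=brown, x_5=orange, x_6=yellow

x_3 has just one choice, so x_3 = green. Strike green from x_2.
x_4 has just one choice, so x_4 = brown. So x_2, x_6 can't be brown.
x_5's domain is down to {orange}, so x_5 = orange. Eliminate orange elsewhere: x_1, x_6.
x_6 must be yellow (only option left). Strike yellow from x_1.
x_2 must be grey (only option left). Strike grey from x_1.
That leaves x_1 = white.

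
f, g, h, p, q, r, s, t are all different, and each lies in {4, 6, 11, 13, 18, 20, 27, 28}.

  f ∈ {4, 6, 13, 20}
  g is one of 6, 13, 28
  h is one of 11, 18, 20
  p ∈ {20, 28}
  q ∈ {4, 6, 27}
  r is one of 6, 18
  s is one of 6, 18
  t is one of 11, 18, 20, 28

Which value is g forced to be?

Among the 8 variables, 27 fits only q (and all 8 values in {4, 6, 11, 13, 18, 20, 27, 28} must be used), so q = 27.
Among the 7 still-open variables, 4 fits only f (and all 7 values in {4, 6, 11, 13, 18, 20, 28} must be used), so f = 4.
Among the 6 still-open variables, 13 fits only g (and all 6 values in {6, 11, 13, 18, 20, 28} must be used), so g = 13.

13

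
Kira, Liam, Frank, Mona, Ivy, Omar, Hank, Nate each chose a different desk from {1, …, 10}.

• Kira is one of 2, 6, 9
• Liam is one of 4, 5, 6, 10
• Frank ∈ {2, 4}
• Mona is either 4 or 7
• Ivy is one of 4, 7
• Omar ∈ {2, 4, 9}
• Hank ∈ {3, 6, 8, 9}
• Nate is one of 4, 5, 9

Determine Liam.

10

Mona and Ivy between them cover only {4, 7} — a naked pair. Remove those values from Liam, Frank, Omar, Nate.
Frank must be 2 (only option left). Strike 2 from Kira, Omar.
That leaves Omar = 9. So Kira, Hank, Nate can't be 9.
Nate has just one choice, so Nate = 5. So Liam can't be 5.
That leaves Kira = 6. Eliminate 6 elsewhere: Liam, Hank.
So Liam = 10.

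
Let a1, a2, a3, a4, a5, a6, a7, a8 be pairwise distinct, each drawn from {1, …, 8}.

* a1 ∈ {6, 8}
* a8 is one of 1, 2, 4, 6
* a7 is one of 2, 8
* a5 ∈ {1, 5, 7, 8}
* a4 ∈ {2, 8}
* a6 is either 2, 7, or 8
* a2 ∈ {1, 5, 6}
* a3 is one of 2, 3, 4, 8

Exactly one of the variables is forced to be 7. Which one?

a6

Among the 8 variables, 3 fits only a3 (and all 8 values in {1, 2, 3, 4, 5, 6, 7, 8} must be used), so a3 = 3.
The 7 still-open variables draw from only 7 values {1, 2, 4, 5, 6, 7, 8}, so each is used; only a8 can be 4, hence a8 = 4.
a4 and a7 share exactly the 2 values {2, 8}; by pigeonhole those values go to them, so strike 2, 8 from a1, a5, a6.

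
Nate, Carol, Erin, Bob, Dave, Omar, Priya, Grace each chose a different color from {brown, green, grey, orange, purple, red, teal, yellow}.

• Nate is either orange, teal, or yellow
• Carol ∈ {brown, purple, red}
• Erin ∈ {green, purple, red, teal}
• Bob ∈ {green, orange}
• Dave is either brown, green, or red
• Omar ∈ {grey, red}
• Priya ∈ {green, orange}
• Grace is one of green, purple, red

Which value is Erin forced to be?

The 8 variables draw from only 8 values {brown, green, grey, orange, purple, red, teal, yellow}, so each is used; only Omar can be grey, hence Omar = grey.
The 7 still-open variables together cover exactly {brown, green, orange, purple, red, teal, yellow} — 7 values for 7 variables — and yellow appears only in Nate's list, so Nate = yellow.
The 6 still-open variables together cover exactly {brown, green, orange, purple, red, teal} — 6 values for 6 variables — and teal appears only in Erin's list, so Erin = teal.

teal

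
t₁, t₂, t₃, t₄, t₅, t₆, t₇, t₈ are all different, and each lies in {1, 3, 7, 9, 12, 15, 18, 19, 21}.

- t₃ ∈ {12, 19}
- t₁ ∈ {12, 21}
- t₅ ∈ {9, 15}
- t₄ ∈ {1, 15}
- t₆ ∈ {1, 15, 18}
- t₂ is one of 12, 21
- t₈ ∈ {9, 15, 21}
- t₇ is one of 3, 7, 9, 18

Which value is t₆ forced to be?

t₁ and t₂ share exactly the 2 values {12, 21}; by pigeonhole those values go to them, so strike 12, 21 from t₃, t₈.
t₃'s domain is down to {19}, so t₃ = 19.
t₅ and t₈ share exactly the 2 values {9, 15}; by pigeonhole those values go to them, so strike 9, 15 from t₄, t₆, t₇.
t₄ must be 1 (only option left). Remove 1 from t₆.
So t₆ = 18.

18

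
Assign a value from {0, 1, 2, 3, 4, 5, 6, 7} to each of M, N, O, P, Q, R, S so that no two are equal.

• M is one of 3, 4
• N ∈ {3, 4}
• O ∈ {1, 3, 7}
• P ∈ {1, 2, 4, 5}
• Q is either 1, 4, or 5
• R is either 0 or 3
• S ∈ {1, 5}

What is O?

The 7 variables together cover exactly {0, 1, 2, 3, 4, 5, 7} — 7 values for 7 variables — and 0 appears only in R's list, so R = 0.
The 6 still-open variables draw from only 6 values {1, 2, 3, 4, 5, 7}, so each is used; only P can be 2, hence P = 2.
Among the 5 still-open variables, 7 fits only O (and all 5 values in {1, 3, 4, 5, 7} must be used), so O = 7.

7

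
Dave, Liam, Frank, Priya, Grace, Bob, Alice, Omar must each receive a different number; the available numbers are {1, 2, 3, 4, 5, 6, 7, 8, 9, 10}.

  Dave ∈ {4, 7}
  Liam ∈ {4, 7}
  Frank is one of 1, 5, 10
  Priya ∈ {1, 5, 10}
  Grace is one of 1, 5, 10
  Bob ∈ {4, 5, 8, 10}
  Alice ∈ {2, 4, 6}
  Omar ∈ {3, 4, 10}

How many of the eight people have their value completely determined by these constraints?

2

The 2 variables Dave and Liam are confined to {4, 7}, which locks those values in; drop them from Bob, Alice, Omar.
Frank, Priya, Grace share exactly the 3 values {1, 5, 10}; by pigeonhole those values go to them, so strike 1, 5, 10 from Bob, Omar.
Bob has just one choice, so Bob = 8.
Omar has just one choice, so Omar = 3.
Determined: Bob=8, Omar=3. The other people each still have more than one consistent value. That makes 2.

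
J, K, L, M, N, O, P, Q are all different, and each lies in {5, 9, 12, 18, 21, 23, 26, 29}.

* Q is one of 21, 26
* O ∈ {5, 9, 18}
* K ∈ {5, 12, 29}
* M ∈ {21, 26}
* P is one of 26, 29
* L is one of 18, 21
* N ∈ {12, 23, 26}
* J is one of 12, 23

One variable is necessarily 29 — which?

The 8 variables draw from only 8 values {5, 9, 12, 18, 21, 23, 26, 29}, so each is used; only O can be 9, hence O = 9.
The 7 still-open variables draw from only 7 values {5, 12, 18, 21, 23, 26, 29}, so each is used; only K can be 5, hence K = 5.
The 6 still-open variables draw from only 6 values {12, 18, 21, 23, 26, 29}, so each is used; only L can be 18, hence L = 18.
The 5 still-open variables together cover exactly {12, 21, 23, 26, 29} — 5 values for 5 variables — and 29 appears only in P's list, so P = 29.

P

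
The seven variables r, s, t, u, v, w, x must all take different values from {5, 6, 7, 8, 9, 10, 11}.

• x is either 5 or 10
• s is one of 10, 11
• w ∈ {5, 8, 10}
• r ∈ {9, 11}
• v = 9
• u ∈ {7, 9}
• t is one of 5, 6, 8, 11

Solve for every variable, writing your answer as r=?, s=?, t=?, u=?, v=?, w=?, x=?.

r=11, s=10, t=6, u=7, v=9, w=8, x=5

v's domain is down to {9}, so v = 9. Strike 9 from r, u.
That leaves r = 11. Eliminate 11 elsewhere: s, t.
s has just one choice, so s = 10. Remove 10 from w, x.
That leaves u = 7.
x's domain is down to {5}, so x = 5. Remove 5 from t, w.
w has just one choice, so w = 8. So t can't be 8.
t has just one choice, so t = 6.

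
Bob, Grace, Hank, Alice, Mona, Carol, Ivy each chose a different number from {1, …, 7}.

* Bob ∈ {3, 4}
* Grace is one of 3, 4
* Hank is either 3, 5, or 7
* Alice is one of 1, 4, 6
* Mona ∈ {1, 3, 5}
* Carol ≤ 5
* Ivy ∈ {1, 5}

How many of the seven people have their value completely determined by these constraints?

3

The 7 variables draw from only 7 values {1, 2, 3, 4, 5, 6, 7}, so each is used; only Carol can be 2, hence Carol = 2.
The 6 still-open variables together cover exactly {1, 3, 4, 5, 6, 7} — 6 values for 6 variables — and 6 appears only in Alice's list, so Alice = 6.
Among the 5 still-open variables, 7 fits only Hank (and all 5 values in {1, 3, 4, 5, 7} must be used), so Hank = 7.
The 2 variables Bob and Grace are confined to {3, 4}, which locks those values in; drop them from Mona.
Determined: Hank=7, Alice=6, Carol=2. The other people each still have more than one consistent value. That makes 3.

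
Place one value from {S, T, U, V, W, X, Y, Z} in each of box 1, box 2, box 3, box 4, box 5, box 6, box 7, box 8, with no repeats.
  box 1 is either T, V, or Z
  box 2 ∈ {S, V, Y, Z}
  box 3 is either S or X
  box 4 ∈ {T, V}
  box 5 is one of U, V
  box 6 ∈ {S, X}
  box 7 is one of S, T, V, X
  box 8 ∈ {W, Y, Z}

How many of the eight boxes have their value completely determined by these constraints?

Among the 8 variables, U fits only box 5 (and all 8 values in {S, T, U, V, W, X, Y, Z} must be used), so box 5 = U.
Among the 7 still-open variables, W fits only box 8 (and all 7 values in {S, T, V, W, X, Y, Z} must be used), so box 8 = W.
Among the 6 still-open variables, Y fits only box 2 (and all 6 values in {S, T, V, X, Y, Z} must be used), so box 2 = Y.
The 5 still-open variables together cover exactly {S, T, V, X, Z} — 5 values for 5 variables — and Z appears only in box 1's list, so box 1 = Z.
box 3 and box 6 share exactly the 2 values {S, X}; by pigeonhole those values go to them, so strike S, X from box 7.
Determined: box 1=Z, box 2=Y, box 5=U, box 8=W. The other boxes each still have more than one consistent value. That makes 4.

4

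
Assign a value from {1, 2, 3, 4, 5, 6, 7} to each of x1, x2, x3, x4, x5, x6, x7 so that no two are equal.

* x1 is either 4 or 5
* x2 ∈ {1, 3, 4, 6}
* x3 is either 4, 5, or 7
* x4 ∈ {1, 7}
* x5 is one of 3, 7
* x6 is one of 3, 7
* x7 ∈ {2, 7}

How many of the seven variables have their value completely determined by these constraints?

3

The 7 variables draw from only 7 values {1, 2, 3, 4, 5, 6, 7}, so each is used; only x7 can be 2, hence x7 = 2.
Among the 6 still-open variables, 6 fits only x2 (and all 6 values in {1, 3, 4, 5, 6, 7} must be used), so x2 = 6.
Among the 5 still-open variables, 1 fits only x4 (and all 5 values in {1, 3, 4, 5, 7} must be used), so x4 = 1.
x5 and x6 share exactly the 2 values {3, 7}; by pigeonhole those values go to them, so strike 3, 7 from x3.
Determined: x2=6, x4=1, x7=2. The other variables each still have more than one consistent value. That makes 3.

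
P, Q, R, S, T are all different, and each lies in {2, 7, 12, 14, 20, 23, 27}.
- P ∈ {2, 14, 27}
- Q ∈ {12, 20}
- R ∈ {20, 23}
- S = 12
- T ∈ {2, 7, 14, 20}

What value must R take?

S must be 12 (only option left). Strike 12 from Q.
Q's domain is down to {20}, so Q = 20. Remove 20 from R, T.
So R = 23.

23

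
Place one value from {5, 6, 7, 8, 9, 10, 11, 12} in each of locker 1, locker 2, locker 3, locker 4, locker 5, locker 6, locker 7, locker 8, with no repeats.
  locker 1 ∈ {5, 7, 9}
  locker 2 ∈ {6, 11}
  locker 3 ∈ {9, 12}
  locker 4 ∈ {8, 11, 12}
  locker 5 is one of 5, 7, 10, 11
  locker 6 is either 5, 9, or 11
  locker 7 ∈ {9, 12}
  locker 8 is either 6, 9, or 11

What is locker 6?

5

The 8 variables draw from only 8 values {5, 6, 7, 8, 9, 10, 11, 12}, so each is used; only locker 4 can be 8, hence locker 4 = 8.
Among the 7 still-open variables, 10 fits only locker 5 (and all 7 values in {5, 6, 7, 9, 10, 11, 12} must be used), so locker 5 = 10.
The 6 still-open variables draw from only 6 values {5, 6, 7, 9, 11, 12}, so each is used; only locker 1 can be 7, hence locker 1 = 7.
The 5 still-open variables together cover exactly {5, 6, 9, 11, 12} — 5 values for 5 variables — and 5 appears only in locker 6's list, so locker 6 = 5.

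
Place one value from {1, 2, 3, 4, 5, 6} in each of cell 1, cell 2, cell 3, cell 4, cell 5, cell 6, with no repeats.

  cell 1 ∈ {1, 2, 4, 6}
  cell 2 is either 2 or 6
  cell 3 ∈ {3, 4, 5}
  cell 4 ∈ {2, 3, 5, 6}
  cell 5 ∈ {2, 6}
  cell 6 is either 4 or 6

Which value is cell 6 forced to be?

4

Among the 6 variables, 1 fits only cell 1 (and all 6 values in {1, 2, 3, 4, 5, 6} must be used), so cell 1 = 1.
The 2 variables cell 2 and cell 5 are confined to {2, 6}, which locks those values in; drop them from cell 4, cell 6.
So cell 6 = 4.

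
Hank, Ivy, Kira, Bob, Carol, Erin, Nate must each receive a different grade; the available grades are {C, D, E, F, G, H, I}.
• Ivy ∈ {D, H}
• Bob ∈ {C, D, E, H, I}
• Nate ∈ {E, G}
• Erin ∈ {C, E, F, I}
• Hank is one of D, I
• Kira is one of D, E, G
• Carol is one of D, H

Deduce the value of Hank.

The 7 variables together cover exactly {C, D, E, F, G, H, I} — 7 values for 7 variables — and F appears only in Erin's list, so Erin = F.
The 6 still-open variables draw from only 6 values {C, D, E, G, H, I}, so each is used; only Bob can be C, hence Bob = C.
The 5 still-open variables draw from only 5 values {D, E, G, H, I}, so each is used; only Hank can be I, hence Hank = I.

I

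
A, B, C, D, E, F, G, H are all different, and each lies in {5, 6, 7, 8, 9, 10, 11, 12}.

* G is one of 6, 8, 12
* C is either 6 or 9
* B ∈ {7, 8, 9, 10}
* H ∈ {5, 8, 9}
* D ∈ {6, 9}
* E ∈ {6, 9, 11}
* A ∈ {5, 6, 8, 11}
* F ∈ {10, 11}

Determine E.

The 8 variables together cover exactly {5, 6, 7, 8, 9, 10, 11, 12} — 8 values for 8 variables — and 7 appears only in B's list, so B = 7.
The 7 still-open variables draw from only 7 values {5, 6, 8, 9, 10, 11, 12}, so each is used; only F can be 10, hence F = 10.
The 6 still-open variables draw from only 6 values {5, 6, 8, 9, 11, 12}, so each is used; only G can be 12, hence G = 12.
The 2 variables C and D are confined to {6, 9}, which locks those values in; drop them from A, E, H.
So E = 11.

11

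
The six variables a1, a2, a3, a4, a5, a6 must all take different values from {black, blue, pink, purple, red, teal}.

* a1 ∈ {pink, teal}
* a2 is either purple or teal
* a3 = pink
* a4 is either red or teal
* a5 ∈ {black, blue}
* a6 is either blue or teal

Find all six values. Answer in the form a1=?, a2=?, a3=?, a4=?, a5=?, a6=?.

a3 must be pink (only option left). So a1 can't be pink.
a1 has just one choice, so a1 = teal. So a2, a4, a6 can't be teal.
a2 must be purple (only option left).
a4's domain is down to {red}, so a4 = red.
a6 must be blue (only option left). Remove blue from a5.
a5's domain is down to {black}, so a5 = black.

a1=teal, a2=purple, a3=pink, a4=red, a5=black, a6=blue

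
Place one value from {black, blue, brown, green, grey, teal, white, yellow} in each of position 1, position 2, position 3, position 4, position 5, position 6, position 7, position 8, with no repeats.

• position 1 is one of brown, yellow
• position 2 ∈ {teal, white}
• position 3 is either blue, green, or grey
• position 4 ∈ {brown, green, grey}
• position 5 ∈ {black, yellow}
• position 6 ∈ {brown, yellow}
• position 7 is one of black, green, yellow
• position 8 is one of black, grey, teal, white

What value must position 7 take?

green

The 8 variables together cover exactly {black, blue, brown, green, grey, teal, white, yellow} — 8 values for 8 variables — and blue appears only in position 3's list, so position 3 = blue.
The 2 variables position 1 and position 6 are confined to {brown, yellow}, which locks those values in; drop them from position 4, position 5, position 7.
position 5 must be black (only option left). Eliminate black elsewhere: position 7, position 8.
So position 7 = green.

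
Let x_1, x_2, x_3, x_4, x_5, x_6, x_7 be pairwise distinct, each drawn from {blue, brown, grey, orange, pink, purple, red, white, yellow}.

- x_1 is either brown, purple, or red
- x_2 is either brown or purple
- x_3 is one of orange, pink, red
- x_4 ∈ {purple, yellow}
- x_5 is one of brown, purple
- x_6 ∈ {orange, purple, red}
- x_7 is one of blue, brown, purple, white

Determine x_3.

x_2 and x_5 between them cover only {brown, purple} — a naked pair. Remove those values from x_1, x_4, x_6, x_7.
x_1 must be red (only option left). Remove red from x_3, x_6.
x_4 must be yellow (only option left).
x_6 has just one choice, so x_6 = orange. So x_3 can't be orange.
So x_3 = pink.

pink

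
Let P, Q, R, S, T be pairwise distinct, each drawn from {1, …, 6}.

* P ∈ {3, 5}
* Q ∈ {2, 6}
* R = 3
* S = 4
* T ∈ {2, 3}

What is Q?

6

R's domain is down to {3}, so R = 3. Strike 3 from P, T.
S has just one choice, so S = 4.
T's domain is down to {2}, so T = 2. Strike 2 from Q.
So Q = 6.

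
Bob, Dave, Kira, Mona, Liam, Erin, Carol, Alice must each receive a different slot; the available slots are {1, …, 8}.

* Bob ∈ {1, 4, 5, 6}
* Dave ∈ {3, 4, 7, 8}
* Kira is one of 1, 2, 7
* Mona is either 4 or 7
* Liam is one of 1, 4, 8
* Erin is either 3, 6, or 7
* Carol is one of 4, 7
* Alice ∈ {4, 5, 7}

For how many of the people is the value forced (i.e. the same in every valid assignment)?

Among the 8 variables, 2 fits only Kira (and all 8 values in {1, 2, 3, 4, 5, 6, 7, 8} must be used), so Kira = 2.
Mona and Carol between them cover only {4, 7} — a naked pair. Remove those values from Bob, Dave, Liam, Erin, Alice.
Alice has just one choice, so Alice = 5. Remove 5 from Bob.
Determined: Kira=2, Alice=5. The other people each still have more than one consistent value. That makes 2.

2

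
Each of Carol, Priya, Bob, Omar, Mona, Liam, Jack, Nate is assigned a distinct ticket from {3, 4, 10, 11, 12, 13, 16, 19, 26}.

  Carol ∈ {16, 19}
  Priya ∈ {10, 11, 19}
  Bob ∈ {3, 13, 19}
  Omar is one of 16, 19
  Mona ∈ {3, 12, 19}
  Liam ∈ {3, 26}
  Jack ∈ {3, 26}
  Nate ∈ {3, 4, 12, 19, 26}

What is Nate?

The 2 variables Carol and Omar are confined to {16, 19}, which locks those values in; drop them from Priya, Bob, Mona, Nate.
Liam and Jack share exactly the 2 values {3, 26}; by pigeonhole those values go to them, so strike 3, 26 from Bob, Mona, Nate.
Bob's domain is down to {13}, so Bob = 13.
Mona's domain is down to {12}, so Mona = 12. Remove 12 from Nate.
So Nate = 4.

4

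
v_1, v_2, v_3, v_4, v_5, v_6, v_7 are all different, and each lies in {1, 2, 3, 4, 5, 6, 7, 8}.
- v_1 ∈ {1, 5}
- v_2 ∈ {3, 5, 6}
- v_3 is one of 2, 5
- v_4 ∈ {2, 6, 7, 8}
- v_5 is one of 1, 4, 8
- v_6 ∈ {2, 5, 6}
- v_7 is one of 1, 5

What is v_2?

3

The 2 variables v_1 and v_7 are confined to {1, 5}, which locks those values in; drop them from v_2, v_3, v_5, v_6.
That leaves v_3 = 2. Strike 2 from v_4, v_6.
v_6's domain is down to {6}, so v_6 = 6. Eliminate 6 elsewhere: v_2, v_4.
So v_2 = 3.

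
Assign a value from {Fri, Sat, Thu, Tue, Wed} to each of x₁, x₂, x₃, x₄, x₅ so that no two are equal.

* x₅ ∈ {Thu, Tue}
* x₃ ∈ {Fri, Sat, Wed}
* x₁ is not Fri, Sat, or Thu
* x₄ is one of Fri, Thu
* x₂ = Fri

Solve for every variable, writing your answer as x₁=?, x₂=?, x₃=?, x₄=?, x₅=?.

x₂'s domain is down to {Fri}, so x₂ = Fri. Eliminate Fri elsewhere: x₃, x₄.
x₄'s domain is down to {Thu}, so x₄ = Thu. Eliminate Thu elsewhere: x₅.
x₅ must be Tue (only option left). Eliminate Tue elsewhere: x₁.
x₁'s domain is down to {Wed}, so x₁ = Wed. Eliminate Wed elsewhere: x₃.
x₃ has just one choice, so x₃ = Sat.

x₁=Wed, x₂=Fri, x₃=Sat, x₄=Thu, x₅=Tue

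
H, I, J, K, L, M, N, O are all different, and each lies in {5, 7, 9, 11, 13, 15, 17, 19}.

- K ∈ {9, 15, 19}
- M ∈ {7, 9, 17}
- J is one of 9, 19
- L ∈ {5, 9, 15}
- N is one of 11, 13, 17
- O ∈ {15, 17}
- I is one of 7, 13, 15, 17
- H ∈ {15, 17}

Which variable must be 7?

Among the 8 variables, 5 fits only L (and all 8 values in {5, 7, 9, 11, 13, 15, 17, 19} must be used), so L = 5.
Among the 7 still-open variables, 11 fits only N (and all 7 values in {7, 9, 11, 13, 15, 17, 19} must be used), so N = 11.
Among the 6 still-open variables, 13 fits only I (and all 6 values in {7, 9, 13, 15, 17, 19} must be used), so I = 13.
Among the 5 still-open variables, 7 fits only M (and all 5 values in {7, 9, 15, 17, 19} must be used), so M = 7.

M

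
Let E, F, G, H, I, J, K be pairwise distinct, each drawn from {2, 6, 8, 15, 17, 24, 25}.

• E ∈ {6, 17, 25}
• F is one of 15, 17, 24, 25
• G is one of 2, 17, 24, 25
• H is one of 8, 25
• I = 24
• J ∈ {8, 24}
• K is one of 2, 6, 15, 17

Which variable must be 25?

H

I must be 24 (only option left). Eliminate 24 elsewhere: F, G, J.
J must be 8 (only option left). Remove 8 from H.
So 25 goes to H.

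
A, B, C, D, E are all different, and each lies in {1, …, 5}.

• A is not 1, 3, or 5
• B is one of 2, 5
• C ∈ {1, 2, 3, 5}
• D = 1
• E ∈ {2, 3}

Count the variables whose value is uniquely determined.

2

D must be 1 (only option left). Remove 1 from C.
Among the 4 still-open variables, 4 fits only A (and all 4 values in {2, 3, 4, 5} must be used), so A = 4.
Determined: A=4, D=1. The other variables each still have more than one consistent value. That makes 2.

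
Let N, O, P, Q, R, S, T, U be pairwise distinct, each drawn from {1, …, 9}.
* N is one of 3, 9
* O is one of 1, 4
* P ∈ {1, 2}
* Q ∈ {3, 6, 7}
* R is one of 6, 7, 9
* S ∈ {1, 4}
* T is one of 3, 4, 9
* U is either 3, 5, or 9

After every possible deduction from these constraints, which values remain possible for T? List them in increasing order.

Among the 8 variables, 2 fits only P (and all 8 values in {1, 2, 3, 4, 5, 6, 7, 9} must be used), so P = 2.
The 7 still-open variables together cover exactly {1, 3, 4, 5, 6, 7, 9} — 7 values for 7 variables — and 5 appears only in U's list, so U = 5.
O and S share exactly the 2 values {1, 4}; by pigeonhole those values go to them, so strike 1, 4 from T.
N and T share exactly the 2 values {3, 9}; by pigeonhole those values go to them, so strike 3, 9 from Q, R.
No further eliminations apply; T can still be any of 3, 9.

3, 9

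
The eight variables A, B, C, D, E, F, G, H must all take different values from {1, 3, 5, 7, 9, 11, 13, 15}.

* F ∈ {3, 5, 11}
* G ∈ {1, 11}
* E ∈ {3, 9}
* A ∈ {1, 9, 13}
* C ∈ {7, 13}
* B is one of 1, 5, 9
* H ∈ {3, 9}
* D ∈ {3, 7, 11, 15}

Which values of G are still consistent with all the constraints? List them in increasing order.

1, 11

The 8 variables together cover exactly {1, 3, 5, 7, 9, 11, 13, 15} — 8 values for 8 variables — and 15 appears only in D's list, so D = 15.
Among the 7 still-open variables, 7 fits only C (and all 7 values in {1, 3, 5, 7, 9, 11, 13} must be used), so C = 7.
The 6 still-open variables draw from only 6 values {1, 3, 5, 9, 11, 13}, so each is used; only A can be 13, hence A = 13.
E and H share exactly the 2 values {3, 9}; by pigeonhole those values go to them, so strike 3, 9 from B, F.
No further eliminations apply; G can still be any of 1, 11.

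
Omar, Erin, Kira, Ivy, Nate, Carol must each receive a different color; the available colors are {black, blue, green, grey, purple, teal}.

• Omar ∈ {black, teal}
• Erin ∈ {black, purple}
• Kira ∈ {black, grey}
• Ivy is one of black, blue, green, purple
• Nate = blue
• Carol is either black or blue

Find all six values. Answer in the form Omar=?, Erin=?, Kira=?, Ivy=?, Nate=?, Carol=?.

Nate has just one choice, so Nate = blue. Eliminate blue elsewhere: Ivy, Carol.
That leaves Carol = black. Eliminate black elsewhere: Omar, Erin, Kira, Ivy.
Omar's domain is down to {teal}, so Omar = teal.
Erin's domain is down to {purple}, so Erin = purple. So Ivy can't be purple.
Kira's domain is down to {grey}, so Kira = grey.
Ivy's domain is down to {green}, so Ivy = green.

Omar=teal, Erin=purple, Kira=grey, Ivy=green, Nate=blue, Carol=black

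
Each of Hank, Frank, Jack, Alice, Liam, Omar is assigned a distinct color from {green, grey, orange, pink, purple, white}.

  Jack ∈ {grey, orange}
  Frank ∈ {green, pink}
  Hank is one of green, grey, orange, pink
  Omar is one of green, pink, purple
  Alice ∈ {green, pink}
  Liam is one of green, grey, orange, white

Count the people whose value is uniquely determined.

2

The 6 variables together cover exactly {green, grey, orange, pink, purple, white} — 6 values for 6 variables — and purple appears only in Omar's list, so Omar = purple.
Among the 5 still-open variables, white fits only Liam (and all 5 values in {green, grey, orange, pink, white} must be used), so Liam = white.
The 2 variables Frank and Alice are confined to {green, pink}, which locks those values in; drop them from Hank.
Determined: Liam=white, Omar=purple. The other people each still have more than one consistent value. That makes 2.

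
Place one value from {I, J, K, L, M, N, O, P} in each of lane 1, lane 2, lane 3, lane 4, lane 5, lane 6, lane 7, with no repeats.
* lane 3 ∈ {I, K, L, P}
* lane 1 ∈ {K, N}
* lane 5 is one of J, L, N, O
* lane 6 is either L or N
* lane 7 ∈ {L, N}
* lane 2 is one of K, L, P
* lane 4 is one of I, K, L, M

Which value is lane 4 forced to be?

lane 6 and lane 7 share exactly the 2 values {L, N}; by pigeonhole those values go to them, so strike L, N from lane 1, lane 2, lane 3, lane 4, lane 5.
lane 1's domain is down to {K}, so lane 1 = K. Strike K from lane 2, lane 3, lane 4.
lane 2's domain is down to {P}, so lane 2 = P. Strike P from lane 3.
lane 3 must be I (only option left). Remove I from lane 4.
So lane 4 = M.

M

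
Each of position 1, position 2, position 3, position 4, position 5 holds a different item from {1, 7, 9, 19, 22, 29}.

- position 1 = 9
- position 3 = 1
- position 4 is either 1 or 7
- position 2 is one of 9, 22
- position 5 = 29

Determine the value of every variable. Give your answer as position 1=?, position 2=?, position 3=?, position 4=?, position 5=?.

position 1 has just one choice, so position 1 = 9. Eliminate 9 elsewhere: position 2.
That leaves position 2 = 22.
position 3's domain is down to {1}, so position 3 = 1. So position 4 can't be 1.
position 4 has just one choice, so position 4 = 7.
position 5 must be 29 (only option left).

position 1=9, position 2=22, position 3=1, position 4=7, position 5=29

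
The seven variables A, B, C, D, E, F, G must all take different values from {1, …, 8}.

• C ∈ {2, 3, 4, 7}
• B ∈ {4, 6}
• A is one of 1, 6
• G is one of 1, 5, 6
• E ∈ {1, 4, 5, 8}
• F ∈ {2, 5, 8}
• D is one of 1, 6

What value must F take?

A and D between them cover only {1, 6} — a naked pair. Remove those values from B, E, G.
That leaves B = 4. Remove 4 from C, E.
G must be 5 (only option left). Remove 5 from E, F.
E has just one choice, so E = 8. Strike 8 from F.
So F = 2.

2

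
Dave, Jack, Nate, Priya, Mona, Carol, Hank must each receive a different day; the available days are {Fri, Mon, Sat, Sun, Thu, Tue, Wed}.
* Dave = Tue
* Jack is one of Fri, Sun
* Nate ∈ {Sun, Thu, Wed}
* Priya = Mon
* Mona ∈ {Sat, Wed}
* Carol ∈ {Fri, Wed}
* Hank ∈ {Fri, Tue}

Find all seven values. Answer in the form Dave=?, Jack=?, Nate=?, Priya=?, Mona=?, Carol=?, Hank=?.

Dave=Tue, Jack=Sun, Nate=Thu, Priya=Mon, Mona=Sat, Carol=Wed, Hank=Fri

Dave's domain is down to {Tue}, so Dave = Tue. Strike Tue from Hank.
Priya's domain is down to {Mon}, so Priya = Mon.
Hank has just one choice, so Hank = Fri. So Jack, Carol can't be Fri.
Jack must be Sun (only option left). So Nate can't be Sun.
Carol has just one choice, so Carol = Wed. So Nate, Mona can't be Wed.
Nate's domain is down to {Thu}, so Nate = Thu.
Mona has just one choice, so Mona = Sat.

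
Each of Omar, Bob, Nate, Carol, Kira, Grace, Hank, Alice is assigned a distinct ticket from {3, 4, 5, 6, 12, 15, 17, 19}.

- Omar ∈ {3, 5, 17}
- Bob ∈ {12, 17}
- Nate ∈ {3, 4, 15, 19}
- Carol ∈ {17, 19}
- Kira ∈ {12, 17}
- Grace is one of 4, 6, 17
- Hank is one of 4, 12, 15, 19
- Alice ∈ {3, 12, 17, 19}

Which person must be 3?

Alice

The 8 variables together cover exactly {3, 4, 5, 6, 12, 15, 17, 19} — 8 values for 8 variables — and 5 appears only in Omar's list, so Omar = 5.
The 7 still-open variables together cover exactly {3, 4, 6, 12, 15, 17, 19} — 7 values for 7 variables — and 6 appears only in Grace's list, so Grace = 6.
Bob and Kira between them cover only {12, 17} — a naked pair. Remove those values from Carol, Hank, Alice.
Carol must be 19 (only option left). Eliminate 19 elsewhere: Nate, Hank, Alice.
So 3 goes to Alice.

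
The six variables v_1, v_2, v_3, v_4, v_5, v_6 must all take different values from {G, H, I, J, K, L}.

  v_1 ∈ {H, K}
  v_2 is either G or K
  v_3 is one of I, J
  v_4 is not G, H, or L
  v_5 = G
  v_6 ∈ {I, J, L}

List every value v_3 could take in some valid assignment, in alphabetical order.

I, J

v_5 must be G (only option left). Remove G from v_2.
v_2's domain is down to {K}, so v_2 = K. Strike K from v_1, v_4.
That leaves v_1 = H.
The 3 still-open variables draw from only 3 values {I, J, L}, so each is used; only v_6 can be L, hence v_6 = L.
No further eliminations apply; v_3 can still be any of I, J.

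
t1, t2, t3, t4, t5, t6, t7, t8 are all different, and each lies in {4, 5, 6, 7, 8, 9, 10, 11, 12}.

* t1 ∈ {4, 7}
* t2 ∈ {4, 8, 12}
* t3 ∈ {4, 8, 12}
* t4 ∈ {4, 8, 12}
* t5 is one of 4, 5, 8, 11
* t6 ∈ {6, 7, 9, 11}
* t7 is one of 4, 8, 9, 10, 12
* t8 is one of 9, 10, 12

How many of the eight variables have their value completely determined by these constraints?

1

The 3 variables t2, t3, t4 are confined to {4, 8, 12}, which locks those values in; drop them from t1, t5, t7, t8.
t1 must be 7 (only option left). So t6 can't be 7.
The 2 variables t7 and t8 are confined to {9, 10}, which locks those values in; drop them from t6.
Determined: t1=7. The other variables each still have more than one consistent value. That makes 1.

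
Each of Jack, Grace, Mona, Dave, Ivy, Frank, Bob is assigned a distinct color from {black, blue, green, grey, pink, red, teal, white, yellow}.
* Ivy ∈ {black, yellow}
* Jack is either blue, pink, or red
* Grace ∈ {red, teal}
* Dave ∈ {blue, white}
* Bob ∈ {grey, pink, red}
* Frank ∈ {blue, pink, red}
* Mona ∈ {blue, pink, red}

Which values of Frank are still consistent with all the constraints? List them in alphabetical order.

Jack, Mona, Frank between them cover only {blue, pink, red} — a naked triple. Remove those values from Grace, Dave, Bob.
Grace has just one choice, so Grace = teal.
Dave has just one choice, so Dave = white.
Bob has just one choice, so Bob = grey.
No further eliminations apply; Frank can still be any of blue, pink, red.

blue, pink, red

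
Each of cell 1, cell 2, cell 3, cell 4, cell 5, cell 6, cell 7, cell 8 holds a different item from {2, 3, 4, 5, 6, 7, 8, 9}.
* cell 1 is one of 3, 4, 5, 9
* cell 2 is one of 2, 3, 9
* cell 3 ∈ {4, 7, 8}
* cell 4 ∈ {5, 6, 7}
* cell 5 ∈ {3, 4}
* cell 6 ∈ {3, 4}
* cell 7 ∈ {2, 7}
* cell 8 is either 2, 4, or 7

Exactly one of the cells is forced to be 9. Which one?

The 8 variables together cover exactly {2, 3, 4, 5, 6, 7, 8, 9} — 8 values for 8 variables — and 6 appears only in cell 4's list, so cell 4 = 6.
The 7 still-open variables draw from only 7 values {2, 3, 4, 5, 7, 8, 9}, so each is used; only cell 1 can be 5, hence cell 1 = 5.
Among the 6 still-open variables, 8 fits only cell 3 (and all 6 values in {2, 3, 4, 7, 8, 9} must be used), so cell 3 = 8.
The 5 still-open variables draw from only 5 values {2, 3, 4, 7, 9}, so each is used; only cell 2 can be 9, hence cell 2 = 9.

cell 2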